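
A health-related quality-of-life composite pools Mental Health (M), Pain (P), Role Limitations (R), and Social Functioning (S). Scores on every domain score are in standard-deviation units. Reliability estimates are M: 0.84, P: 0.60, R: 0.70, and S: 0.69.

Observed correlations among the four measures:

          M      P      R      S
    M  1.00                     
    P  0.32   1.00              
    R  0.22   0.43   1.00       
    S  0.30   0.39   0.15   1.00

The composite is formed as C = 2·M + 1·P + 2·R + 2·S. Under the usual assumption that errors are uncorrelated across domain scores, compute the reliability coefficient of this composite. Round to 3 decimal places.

0.848

Var(C) = 2² + 1 + 2² + 2² + 2·[2·0.32 + 4·0.22 + 4·0.30 + 2·0.43 + 2·0.39 + 4·0.15] = 13 + 9.92 = 22.92.
With uncorrelated errors the cross-covariances are all true-score covariance, so they carry over unchanged; only the diagonal terms shrink to ρᵢσᵢ².
True-score variance = [2²·0.84 + 0.60 + 2²·0.70 + 2²·0.69] + 9.92 = 9.52 + 9.92 = 19.44.
Reliability = 19.44 / 22.92 = 0.848.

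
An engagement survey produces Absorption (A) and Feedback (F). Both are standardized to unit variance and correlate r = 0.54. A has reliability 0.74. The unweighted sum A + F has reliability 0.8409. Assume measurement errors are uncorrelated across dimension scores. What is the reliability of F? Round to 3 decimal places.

0.770

Var(A+F) = 2 + 2·0.54 = 3.080.
True-score variance = ρ_A + ρ_F + 2·0.54, so 0.8409 = (0.74 + ρ_F + 1.08) / 3.080.
ρ_F = 0.8409·3.080 − 0.74 − 1.08 = 0.770.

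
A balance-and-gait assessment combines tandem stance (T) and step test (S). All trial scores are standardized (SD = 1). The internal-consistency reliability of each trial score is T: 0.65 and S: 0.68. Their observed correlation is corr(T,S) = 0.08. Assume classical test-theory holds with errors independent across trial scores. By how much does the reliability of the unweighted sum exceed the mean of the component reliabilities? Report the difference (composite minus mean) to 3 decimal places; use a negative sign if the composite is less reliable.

0.025

Var(sum) = 2 + 0.16 = 2.16; true-score variance = 1.33 + 0.16 = 1.49; composite reliability = 0.6898.
Mean component reliability = 0.6650.
Difference = 0.6898 − 0.6650 = 0.025.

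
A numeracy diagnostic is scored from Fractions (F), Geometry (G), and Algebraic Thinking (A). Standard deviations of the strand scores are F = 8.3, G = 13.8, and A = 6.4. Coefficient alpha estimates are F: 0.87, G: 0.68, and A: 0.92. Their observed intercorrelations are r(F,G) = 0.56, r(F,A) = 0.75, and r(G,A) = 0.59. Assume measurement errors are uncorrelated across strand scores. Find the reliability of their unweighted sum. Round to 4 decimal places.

0.8805

Var(F+G+A) = 8.3² + 13.8² + 6.4² + 2·[8.3·13.8·0.56 + 8.3·6.4·0.75 + 13.8·6.4·0.59] = 300.29 + 312.182 = 612.472.
Because errors are independent across components, Cov(Tᵢ,Tⱼ) = Cov(Xᵢ,Xⱼ); the off-diagonal part of the true-score variance is the same as above.
True-score variance = [8.3²·0.87 + 13.8²·0.68 + 6.4²·0.92] + 312.182 = 227.117 + 312.182 = 539.299.
Reliability = 539.299 / 612.472 = 0.8805.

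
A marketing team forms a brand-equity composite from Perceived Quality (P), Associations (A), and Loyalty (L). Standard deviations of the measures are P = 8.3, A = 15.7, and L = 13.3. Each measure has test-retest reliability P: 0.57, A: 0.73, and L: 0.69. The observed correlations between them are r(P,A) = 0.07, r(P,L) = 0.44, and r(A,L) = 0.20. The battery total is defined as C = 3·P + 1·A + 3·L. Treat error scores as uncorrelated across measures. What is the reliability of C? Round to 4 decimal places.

Var(C) = 3²·8.3² + 15.7² + 3²·13.3² + 2·[3·8.3·15.7·0.07 + 9·8.3·13.3·0.44 + 3·15.7·13.3·0.20] = 2458.51 + 1179.59 = 3638.1.
Because errors are independent across components, Cov(Tᵢ,Tⱼ) = Cov(Xᵢ,Xⱼ); the off-diagonal part of the true-score variance is the same as above.
True-score variance = [3²·8.3²·0.57 + 15.7²·0.73 + 3²·13.3²·0.69] + 1179.59 = 1631.83 + 1179.59 = 2811.42.
Reliability = 2811.42 / 3638.1 = 0.7728.

0.7728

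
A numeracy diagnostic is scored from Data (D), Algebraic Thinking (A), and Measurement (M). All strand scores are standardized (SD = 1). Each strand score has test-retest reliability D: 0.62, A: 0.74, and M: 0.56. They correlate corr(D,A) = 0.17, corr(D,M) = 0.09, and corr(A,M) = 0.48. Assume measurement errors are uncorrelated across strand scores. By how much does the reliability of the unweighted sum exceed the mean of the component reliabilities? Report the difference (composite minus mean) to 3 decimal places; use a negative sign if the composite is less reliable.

0.119

Var(sum) = 3 + 1.48 = 4.48; true-score variance = 1.92 + 1.48 = 3.4; composite reliability = 0.7589.
Mean component reliability = 0.6400.
Difference = 0.7589 − 0.6400 = 0.119.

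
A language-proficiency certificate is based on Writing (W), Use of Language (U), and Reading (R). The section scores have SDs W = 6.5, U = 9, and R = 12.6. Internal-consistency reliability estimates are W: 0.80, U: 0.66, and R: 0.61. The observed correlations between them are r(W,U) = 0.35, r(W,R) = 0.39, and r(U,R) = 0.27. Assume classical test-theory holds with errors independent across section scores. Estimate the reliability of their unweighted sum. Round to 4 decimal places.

0.7815

Var(W+U+R) = 6.5² + 9² + 12.6² + 2·[6.5·9·0.35 + 6.5·12.6·0.39 + 9·12.6·0.27] = 282.01 + 166.068 = 448.078.
Under uncorrelated errors the observed covariances equal the true-score covariances, so only the own-variance terms attenuate.
True-score variance = [6.5²·0.80 + 9²·0.66 + 12.6²·0.61] + 166.068 = 184.104 + 166.068 = 350.172.
Reliability = 350.172 / 448.078 = 0.7815.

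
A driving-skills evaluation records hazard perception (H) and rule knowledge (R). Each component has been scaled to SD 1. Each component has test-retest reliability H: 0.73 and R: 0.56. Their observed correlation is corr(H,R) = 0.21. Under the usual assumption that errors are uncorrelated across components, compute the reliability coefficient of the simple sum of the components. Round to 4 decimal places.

Var(H+R) = 2 + 2·[0.21] = 2 + 0.42 = 2.42.
Because errors are independent across components, Cov(Tᵢ,Tⱼ) = Cov(Xᵢ,Xⱼ); the off-diagonal part of the true-score variance is the same as above.
True-score variance = [0.73 + 0.56] + 0.42 = 1.29 + 0.42 = 1.71.
Reliability = 1.71 / 2.42 = 0.7066.

0.7066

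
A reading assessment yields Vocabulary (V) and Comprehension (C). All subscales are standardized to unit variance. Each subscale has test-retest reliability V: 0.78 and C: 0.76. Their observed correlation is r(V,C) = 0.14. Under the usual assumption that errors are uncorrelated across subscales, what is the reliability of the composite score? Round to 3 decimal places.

0.798

Var(V+C) = 2 + 2·[0.14] = 2 + 0.28 = 2.28.
Under uncorrelated errors the observed covariances equal the true-score covariances, so only the own-variance terms attenuate.
True-score variance = [0.78 + 0.76] + 0.28 = 1.54 + 0.28 = 1.82.
Reliability = 1.82 / 2.28 = 0.798.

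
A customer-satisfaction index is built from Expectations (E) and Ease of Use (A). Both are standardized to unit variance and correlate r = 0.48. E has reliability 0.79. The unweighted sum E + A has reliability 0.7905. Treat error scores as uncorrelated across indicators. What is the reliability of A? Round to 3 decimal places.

Var(E+A) = 2 + 2·0.48 = 2.960.
True-score variance = ρ_E + ρ_A + 2·0.48, so 0.7905 = (0.79 + ρ_A + 0.96) / 2.960.
ρ_A = 0.7905·2.960 − 0.79 − 0.96 = 0.590.

0.590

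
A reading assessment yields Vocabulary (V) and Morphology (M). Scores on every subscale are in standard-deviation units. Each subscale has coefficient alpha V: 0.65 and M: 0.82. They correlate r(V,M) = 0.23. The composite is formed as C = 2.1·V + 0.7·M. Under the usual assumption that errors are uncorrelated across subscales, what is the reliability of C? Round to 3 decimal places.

0.707

Var(C) = 2.1² + 0.7² + 2·[1.47·0.23] = 4.9 + 0.6762 = 5.5762.
Because errors are independent across components, Cov(Tᵢ,Tⱼ) = Cov(Xᵢ,Xⱼ); the off-diagonal part of the true-score variance is the same as above.
True-score variance = [2.1²·0.65 + 0.7²·0.82] + 0.6762 = 3.2683 + 0.6762 = 3.9445.
Reliability = 3.9445 / 5.5762 = 0.707.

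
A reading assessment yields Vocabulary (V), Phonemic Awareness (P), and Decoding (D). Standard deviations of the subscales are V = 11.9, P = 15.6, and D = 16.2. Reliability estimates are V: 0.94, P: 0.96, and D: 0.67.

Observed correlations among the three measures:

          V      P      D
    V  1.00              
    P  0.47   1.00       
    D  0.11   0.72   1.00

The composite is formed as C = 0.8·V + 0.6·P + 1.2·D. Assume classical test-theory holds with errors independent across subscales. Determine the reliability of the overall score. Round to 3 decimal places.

0.858

Var(C) = 0.8²·11.9² + 0.6²·15.6² + 1.2²·16.2² + 2·[0.48·11.9·15.6·0.47 + 0.96·11.9·16.2·0.11 + 0.72·15.6·16.2·0.72] = 556.154 + 386.496 = 942.65.
Under uncorrelated errors the observed covariances equal the true-score covariances, so only the own-variance terms attenuate.
True-score variance = [0.8²·11.9²·0.94 + 0.6²·15.6²·0.96 + 1.2²·16.2²·0.67] + 386.496 = 422.5 + 386.496 = 808.996.
Reliability = 808.996 / 942.65 = 0.858.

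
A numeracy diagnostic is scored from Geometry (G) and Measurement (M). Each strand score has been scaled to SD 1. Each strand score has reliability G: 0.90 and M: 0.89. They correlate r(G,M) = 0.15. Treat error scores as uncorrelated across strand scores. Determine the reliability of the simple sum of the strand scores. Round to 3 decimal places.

Var(G+M) = 2 + 2·[0.15] = 2 + 0.3 = 2.3.
With uncorrelated errors the cross-covariances are all true-score covariance, so they carry over unchanged; only the diagonal terms shrink to ρᵢσᵢ².
True-score variance = [0.90 + 0.89] + 0.3 = 1.79 + 0.3 = 2.09.
Reliability = 2.09 / 2.3 = 0.909.

0.909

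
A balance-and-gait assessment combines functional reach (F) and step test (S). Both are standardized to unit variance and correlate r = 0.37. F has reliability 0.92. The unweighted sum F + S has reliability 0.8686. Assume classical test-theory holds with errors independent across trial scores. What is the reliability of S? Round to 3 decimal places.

Var(F+S) = 2 + 2·0.37 = 2.740.
True-score variance = ρ_F + ρ_S + 2·0.37, so 0.8686 = (0.92 + ρ_S + 0.74) / 2.740.
ρ_S = 0.8686·2.740 − 0.92 − 0.74 = 0.720.

0.720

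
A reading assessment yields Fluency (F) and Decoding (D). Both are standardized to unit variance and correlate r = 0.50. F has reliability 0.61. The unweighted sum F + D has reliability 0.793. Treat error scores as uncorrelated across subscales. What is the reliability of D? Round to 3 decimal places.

0.769

Var(F+D) = 2 + 2·0.50 = 3.000.
True-score variance = ρ_F + ρ_D + 2·0.50, so 0.793 = (0.61 + ρ_D + 1.00) / 3.000.
ρ_D = 0.793·3.000 − 0.61 − 1.00 = 0.769.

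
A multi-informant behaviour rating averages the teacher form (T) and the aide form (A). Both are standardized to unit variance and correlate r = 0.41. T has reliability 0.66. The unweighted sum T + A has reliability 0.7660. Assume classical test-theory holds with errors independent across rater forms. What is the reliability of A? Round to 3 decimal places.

Var(T+A) = 2 + 2·0.41 = 2.820.
True-score variance = ρ_T + ρ_A + 2·0.41, so 0.7660 = (0.66 + ρ_A + 0.82) / 2.820.
ρ_A = 0.7660·2.820 − 0.66 − 0.82 = 0.680.

0.680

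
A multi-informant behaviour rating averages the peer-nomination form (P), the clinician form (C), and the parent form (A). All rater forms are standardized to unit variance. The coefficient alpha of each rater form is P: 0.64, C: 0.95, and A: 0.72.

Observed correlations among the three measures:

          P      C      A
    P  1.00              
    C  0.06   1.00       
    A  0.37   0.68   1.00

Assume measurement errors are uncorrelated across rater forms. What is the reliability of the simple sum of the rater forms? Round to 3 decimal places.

0.868

Var(P+C+A) = 3 + 2·[0.06 + 0.37 + 0.68] = 3 + 2.22 = 5.22.
Because errors are independent across components, Cov(Tᵢ,Tⱼ) = Cov(Xᵢ,Xⱼ); the off-diagonal part of the true-score variance is the same as above.
True-score variance = [0.64 + 0.95 + 0.72] + 2.22 = 2.31 + 2.22 = 4.53.
Reliability = 4.53 / 5.22 = 0.868.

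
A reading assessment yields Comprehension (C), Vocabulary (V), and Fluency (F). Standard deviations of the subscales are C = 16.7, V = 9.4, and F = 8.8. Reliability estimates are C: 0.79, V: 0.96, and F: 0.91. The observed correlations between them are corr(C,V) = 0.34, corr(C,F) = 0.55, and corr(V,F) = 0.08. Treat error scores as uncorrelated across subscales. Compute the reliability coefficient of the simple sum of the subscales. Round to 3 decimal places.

0.905

Var(C+V+F) = 16.7² + 9.4² + 8.8² + 2·[16.7·9.4·0.34 + 16.7·8.8·0.55 + 9.4·8.8·0.08] = 444.69 + 281.638 = 726.328.
Because errors are independent across components, Cov(Tᵢ,Tⱼ) = Cov(Xᵢ,Xⱼ); the off-diagonal part of the true-score variance is the same as above.
True-score variance = [16.7²·0.79 + 9.4²·0.96 + 8.8²·0.91] + 281.638 = 375.619 + 281.638 = 657.257.
Reliability = 657.257 / 726.328 = 0.905.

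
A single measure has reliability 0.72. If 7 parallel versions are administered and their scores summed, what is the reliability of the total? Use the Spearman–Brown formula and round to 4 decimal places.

ρ_k = kρ / (1 + (k−1)ρ) = 7·0.72 / (1 + 6·0.72) = 5.040 / 5.320 = 0.9474.

0.9474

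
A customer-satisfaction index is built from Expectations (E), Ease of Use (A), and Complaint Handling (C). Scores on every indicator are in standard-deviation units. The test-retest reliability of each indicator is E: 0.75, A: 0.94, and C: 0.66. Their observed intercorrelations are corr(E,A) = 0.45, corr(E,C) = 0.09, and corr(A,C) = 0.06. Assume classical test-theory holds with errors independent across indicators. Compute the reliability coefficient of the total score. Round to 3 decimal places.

0.845

Var(E+A+C) = 3 + 2·[0.45 + 0.09 + 0.06] = 3 + 1.2 = 4.2.
With uncorrelated errors the cross-covariances are all true-score covariance, so they carry over unchanged; only the diagonal terms shrink to ρᵢσᵢ².
True-score variance = [0.75 + 0.94 + 0.66] + 1.2 = 2.35 + 1.2 = 3.55.
Reliability = 3.55 / 4.2 = 0.845.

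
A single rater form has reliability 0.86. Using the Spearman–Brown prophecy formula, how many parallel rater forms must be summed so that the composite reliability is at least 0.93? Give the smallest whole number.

k ≥ ρ*(1−ρ₁)/(ρ₁(1−ρ*)) = 0.93·0.14 / (0.86·0.07) = 2.163.
Smallest integer k = 3.

3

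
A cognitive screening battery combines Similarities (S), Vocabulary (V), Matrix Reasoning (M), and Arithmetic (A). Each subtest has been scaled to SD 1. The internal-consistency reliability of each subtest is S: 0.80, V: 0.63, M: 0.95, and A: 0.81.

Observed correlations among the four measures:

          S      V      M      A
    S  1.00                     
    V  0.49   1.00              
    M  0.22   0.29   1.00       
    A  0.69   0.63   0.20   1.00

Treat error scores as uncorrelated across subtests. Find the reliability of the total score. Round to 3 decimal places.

0.910

Var(S+V+M+A) = 4 + 2·[0.49 + 0.22 + 0.69 + 0.29 + 0.63 + 0.20] = 4 + 5.04 = 9.04.
Under uncorrelated errors the observed covariances equal the true-score covariances, so only the own-variance terms attenuate.
True-score variance = [0.80 + 0.63 + 0.95 + 0.81] + 5.04 = 3.19 + 5.04 = 8.23.
Reliability = 8.23 / 9.04 = 0.910.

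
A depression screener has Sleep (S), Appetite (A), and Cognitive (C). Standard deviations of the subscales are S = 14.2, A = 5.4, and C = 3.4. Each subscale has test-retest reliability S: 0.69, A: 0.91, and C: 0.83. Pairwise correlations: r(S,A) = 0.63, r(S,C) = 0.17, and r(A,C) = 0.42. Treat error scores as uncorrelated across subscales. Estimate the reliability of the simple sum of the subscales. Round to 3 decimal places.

0.819

Var(S+A+C) = 14.2² + 5.4² + 3.4² + 2·[14.2·5.4·0.63 + 14.2·3.4·0.17 + 5.4·3.4·0.42] = 242.36 + 128.454 = 370.814.
Under uncorrelated errors the observed covariances equal the true-score covariances, so only the own-variance terms attenuate.
True-score variance = [14.2²·0.69 + 5.4²·0.91 + 3.4²·0.83] + 128.454 = 175.262 + 128.454 = 303.716.
Reliability = 303.716 / 370.814 = 0.819.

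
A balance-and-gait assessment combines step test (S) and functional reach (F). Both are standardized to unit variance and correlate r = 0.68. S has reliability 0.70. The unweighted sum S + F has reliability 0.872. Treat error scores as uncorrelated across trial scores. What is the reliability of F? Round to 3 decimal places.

0.870

Var(S+F) = 2 + 2·0.68 = 3.360.
True-score variance = ρ_S + ρ_F + 2·0.68, so 0.872 = (0.70 + ρ_F + 1.36) / 3.360.
ρ_F = 0.872·3.360 − 0.70 − 1.36 = 0.870.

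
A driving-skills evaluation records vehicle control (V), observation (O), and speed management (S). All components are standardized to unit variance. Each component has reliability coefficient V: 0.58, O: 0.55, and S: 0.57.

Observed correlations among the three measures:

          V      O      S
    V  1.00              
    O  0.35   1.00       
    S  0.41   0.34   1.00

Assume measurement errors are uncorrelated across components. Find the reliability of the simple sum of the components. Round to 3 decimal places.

0.750

Var(V+O+S) = 3 + 2·[0.35 + 0.41 + 0.34] = 3 + 2.2 = 5.2.
With uncorrelated errors the cross-covariances are all true-score covariance, so they carry over unchanged; only the diagonal terms shrink to ρᵢσᵢ².
True-score variance = [0.58 + 0.55 + 0.57] + 2.2 = 1.7 + 2.2 = 3.9.
Reliability = 3.9 / 5.2 = 0.750.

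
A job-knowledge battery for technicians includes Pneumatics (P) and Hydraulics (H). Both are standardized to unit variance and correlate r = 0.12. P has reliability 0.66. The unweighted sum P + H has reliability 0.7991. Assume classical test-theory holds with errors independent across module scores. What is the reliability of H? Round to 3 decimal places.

0.890

Var(P+H) = 2 + 2·0.12 = 2.240.
True-score variance = ρ_P + ρ_H + 2·0.12, so 0.7991 = (0.66 + ρ_H + 0.24) / 2.240.
ρ_H = 0.7991·2.240 − 0.66 − 0.24 = 0.890.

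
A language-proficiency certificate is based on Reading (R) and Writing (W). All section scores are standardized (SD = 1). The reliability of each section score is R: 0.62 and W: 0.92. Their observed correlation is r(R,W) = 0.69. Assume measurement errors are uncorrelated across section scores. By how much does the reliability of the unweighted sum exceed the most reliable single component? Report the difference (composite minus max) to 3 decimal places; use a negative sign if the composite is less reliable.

-0.056

Var(sum) = 2 + 1.38 = 3.38; true-score variance = 1.54 + 1.38 = 2.92; composite reliability = 0.8639.
Max component reliability = 0.9200.
Difference = 0.8639 − 0.9200 = -0.056.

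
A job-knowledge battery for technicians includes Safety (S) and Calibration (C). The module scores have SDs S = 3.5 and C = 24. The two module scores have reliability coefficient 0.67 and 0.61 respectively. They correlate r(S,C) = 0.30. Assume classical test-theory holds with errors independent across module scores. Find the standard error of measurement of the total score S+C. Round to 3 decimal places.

Var(total) = 588.25 + 50.4 = 638.65.
True-score variance = 359.567 + 50.4 = 409.967, so reliability = 0.6419.
Error variance = 638.65 − 409.967 = 228.683; SEM = √228.683 = 15.122.

15.122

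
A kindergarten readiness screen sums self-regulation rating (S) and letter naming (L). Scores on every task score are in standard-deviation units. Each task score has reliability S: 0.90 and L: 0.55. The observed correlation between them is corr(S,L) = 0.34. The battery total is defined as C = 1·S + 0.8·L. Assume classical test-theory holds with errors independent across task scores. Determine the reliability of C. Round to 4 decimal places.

Var(C) = 1 + 0.8² + 2·[0.8·0.34] = 1.64 + 0.544 = 2.184.
With uncorrelated errors the cross-covariances are all true-score covariance, so they carry over unchanged; only the diagonal terms shrink to ρᵢσᵢ².
True-score variance = [0.90 + 0.8²·0.55] + 0.544 = 1.252 + 0.544 = 1.796.
Reliability = 1.796 / 2.184 = 0.8223.

0.8223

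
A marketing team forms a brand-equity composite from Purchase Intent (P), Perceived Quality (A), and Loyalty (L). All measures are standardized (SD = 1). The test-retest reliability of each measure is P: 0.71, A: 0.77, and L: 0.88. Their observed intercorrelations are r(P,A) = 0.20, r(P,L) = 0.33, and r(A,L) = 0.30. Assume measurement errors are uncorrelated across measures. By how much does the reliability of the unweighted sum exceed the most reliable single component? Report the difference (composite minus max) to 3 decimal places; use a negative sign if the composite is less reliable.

Var(sum) = 3 + 1.66 = 4.66; true-score variance = 2.36 + 1.66 = 4.02; composite reliability = 0.8627.
Max component reliability = 0.8800.
Difference = 0.8627 − 0.8800 = -0.017.

-0.017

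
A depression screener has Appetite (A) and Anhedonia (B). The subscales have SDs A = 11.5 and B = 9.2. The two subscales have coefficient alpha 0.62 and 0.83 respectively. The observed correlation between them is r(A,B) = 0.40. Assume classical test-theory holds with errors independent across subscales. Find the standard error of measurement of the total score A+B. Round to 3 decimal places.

8.040

Var(total) = 216.89 + 84.64 = 301.53.
True-score variance = 152.246 + 84.64 = 236.886, so reliability = 0.7856.
Error variance = 301.53 − 236.886 = 64.6438; SEM = √64.6438 = 8.040.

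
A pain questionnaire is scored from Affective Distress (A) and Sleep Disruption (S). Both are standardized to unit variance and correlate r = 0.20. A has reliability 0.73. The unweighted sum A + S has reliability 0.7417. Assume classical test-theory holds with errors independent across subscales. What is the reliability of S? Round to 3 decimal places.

Var(A+S) = 2 + 2·0.20 = 2.400.
True-score variance = ρ_A + ρ_S + 2·0.20, so 0.7417 = (0.73 + ρ_S + 0.40) / 2.400.
ρ_S = 0.7417·2.400 − 0.73 − 0.40 = 0.650.

0.650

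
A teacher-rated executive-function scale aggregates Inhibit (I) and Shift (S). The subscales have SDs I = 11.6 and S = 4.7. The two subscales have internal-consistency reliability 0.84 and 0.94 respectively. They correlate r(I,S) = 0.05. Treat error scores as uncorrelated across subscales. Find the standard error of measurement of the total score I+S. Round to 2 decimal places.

4.78

Var(total) = 156.65 + 5.452 = 162.102.
True-score variance = 133.795 + 5.452 = 139.247, so reliability = 0.8590.
Error variance = 162.102 − 139.247 = 22.855; SEM = √22.855 = 4.78.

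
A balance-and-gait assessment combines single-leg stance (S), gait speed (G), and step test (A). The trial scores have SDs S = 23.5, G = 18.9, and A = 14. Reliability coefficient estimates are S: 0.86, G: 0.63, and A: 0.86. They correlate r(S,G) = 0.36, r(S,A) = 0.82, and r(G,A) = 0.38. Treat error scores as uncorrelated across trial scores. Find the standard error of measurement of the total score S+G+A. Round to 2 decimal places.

15.39

Var(total) = 1105.46 + 1060.44 = 2165.9.
True-score variance = 868.537 + 1060.44 = 1928.98, so reliability = 0.8906.
Error variance = 2165.9 − 1928.98 = 236.923; SEM = √236.923 = 15.39.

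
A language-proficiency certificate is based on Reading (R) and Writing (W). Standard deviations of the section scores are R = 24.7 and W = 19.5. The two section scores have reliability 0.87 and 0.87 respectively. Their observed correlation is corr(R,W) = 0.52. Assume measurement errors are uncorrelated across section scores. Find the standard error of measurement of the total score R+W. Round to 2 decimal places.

Var(total) = 990.34 + 500.916 = 1491.26.
True-score variance = 861.596 + 500.916 = 1362.51, so reliability = 0.9137.
Error variance = 1491.26 − 1362.51 = 128.744; SEM = √128.744 = 11.35.

11.35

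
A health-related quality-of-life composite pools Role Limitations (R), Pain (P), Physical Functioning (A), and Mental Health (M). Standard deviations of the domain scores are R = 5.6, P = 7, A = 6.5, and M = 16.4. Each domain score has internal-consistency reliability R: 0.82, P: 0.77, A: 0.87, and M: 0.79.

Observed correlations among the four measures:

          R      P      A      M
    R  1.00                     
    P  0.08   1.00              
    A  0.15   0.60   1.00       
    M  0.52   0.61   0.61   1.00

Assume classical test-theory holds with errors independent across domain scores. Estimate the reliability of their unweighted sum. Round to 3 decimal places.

0.905

Var(R+P+A+M) = 5.6² + 7² + 6.5² + 16.4² + 2·[5.6·7·0.08 + 5.6·6.5·0.15 + 5.6·16.4·0.52 + 7·6.5·0.60 + 7·16.4·0.61 + 6.5·16.4·0.61] = 391.57 + 437.414 = 828.984.
Under uncorrelated errors the observed covariances equal the true-score covariances, so only the own-variance terms attenuate.
True-score variance = [5.6²·0.82 + 7²·0.77 + 6.5²·0.87 + 16.4²·0.79] + 437.414 = 312.681 + 437.414 = 750.095.
Reliability = 750.095 / 828.984 = 0.905.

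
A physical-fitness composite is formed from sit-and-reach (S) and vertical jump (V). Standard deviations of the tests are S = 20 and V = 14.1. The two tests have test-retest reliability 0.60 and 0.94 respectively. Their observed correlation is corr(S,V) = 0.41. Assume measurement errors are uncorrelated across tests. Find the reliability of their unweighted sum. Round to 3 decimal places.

0.793

Var(S+V) = 20² + 14.1² + 2·[20·14.1·0.41] = 598.81 + 231.24 = 830.05.
Under uncorrelated errors the observed covariances equal the true-score covariances, so only the own-variance terms attenuate.
True-score variance = [20²·0.60 + 14.1²·0.94] + 231.24 = 426.881 + 231.24 = 658.121.
Reliability = 658.121 / 830.05 = 0.793.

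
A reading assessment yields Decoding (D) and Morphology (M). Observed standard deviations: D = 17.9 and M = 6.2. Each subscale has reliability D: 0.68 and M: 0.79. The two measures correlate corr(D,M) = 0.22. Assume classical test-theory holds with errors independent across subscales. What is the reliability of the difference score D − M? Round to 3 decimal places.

0.643

Var(D−M) = 17.9² + 6.2² − 2·17.9·6.2·0.22 = 358.85 − 48.8312 = 310.019.
Under uncorrelated errors the observed covariances equal the true-score covariances, so only the own-variance terms attenuate.
True-score variance = [17.9²·0.68 + 6.2²·0.79] − 48.8312 = 248.246 − 48.8312 = 199.415.
Reliability = 199.415 / 310.019 = 0.643.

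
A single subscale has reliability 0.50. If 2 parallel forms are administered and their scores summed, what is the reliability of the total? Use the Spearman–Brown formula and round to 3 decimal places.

0.667

ρ_k = kρ / (1 + (k−1)ρ) = 2·0.50 / (1 + 1·0.50) = 1.000 / 1.500 = 0.667.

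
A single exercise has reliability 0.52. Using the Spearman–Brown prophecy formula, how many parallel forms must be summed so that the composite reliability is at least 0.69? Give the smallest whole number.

k ≥ ρ*(1−ρ₁)/(ρ₁(1−ρ*)) = 0.69·0.48 / (0.52·0.31) = 2.055.
Smallest integer k = 3.

3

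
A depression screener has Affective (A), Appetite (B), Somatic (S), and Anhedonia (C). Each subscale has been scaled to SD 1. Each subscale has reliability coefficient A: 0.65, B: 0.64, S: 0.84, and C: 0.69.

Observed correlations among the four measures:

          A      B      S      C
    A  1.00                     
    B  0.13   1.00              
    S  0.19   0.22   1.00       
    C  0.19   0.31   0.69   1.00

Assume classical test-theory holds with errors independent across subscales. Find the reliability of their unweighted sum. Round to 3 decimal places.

0.842

Var(A+B+S+C) = 4 + 2·[0.13 + 0.19 + 0.19 + 0.22 + 0.31 + 0.69] = 4 + 3.46 = 7.46.
Under uncorrelated errors the observed covariances equal the true-score covariances, so only the own-variance terms attenuate.
True-score variance = [0.65 + 0.64 + 0.84 + 0.69] + 3.46 = 2.82 + 3.46 = 6.28.
Reliability = 6.28 / 7.46 = 0.842.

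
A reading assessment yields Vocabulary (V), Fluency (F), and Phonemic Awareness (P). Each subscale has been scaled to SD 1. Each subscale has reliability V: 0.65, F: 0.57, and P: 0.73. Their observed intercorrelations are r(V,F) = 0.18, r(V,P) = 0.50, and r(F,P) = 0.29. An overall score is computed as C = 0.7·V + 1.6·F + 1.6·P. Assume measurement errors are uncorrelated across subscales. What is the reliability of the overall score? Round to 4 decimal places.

0.7722

Var(C) = 0.7² + 1.6² + 1.6² + 2·[1.12·0.18 + 1.12·0.50 + 2.56·0.29] = 5.61 + 3.008 = 8.618.
With uncorrelated errors the cross-covariances are all true-score covariance, so they carry over unchanged; only the diagonal terms shrink to ρᵢσᵢ².
True-score variance = [0.7²·0.65 + 1.6²·0.57 + 1.6²·0.73] + 3.008 = 3.6465 + 3.008 = 6.6545.
Reliability = 6.6545 / 8.618 = 0.7722.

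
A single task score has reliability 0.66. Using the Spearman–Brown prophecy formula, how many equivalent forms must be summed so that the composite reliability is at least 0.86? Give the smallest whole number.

k ≥ ρ*(1−ρ₁)/(ρ₁(1−ρ*)) = 0.86·0.34 / (0.66·0.14) = 3.165.
Smallest integer k = 4.

4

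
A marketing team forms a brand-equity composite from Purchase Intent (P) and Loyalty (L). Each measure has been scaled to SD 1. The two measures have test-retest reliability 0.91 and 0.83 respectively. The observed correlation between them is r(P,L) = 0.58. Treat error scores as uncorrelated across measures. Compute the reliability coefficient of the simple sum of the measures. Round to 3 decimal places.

0.918

Var(P+L) = 2 + 2·[0.58] = 2 + 1.16 = 3.16.
With uncorrelated errors the cross-covariances are all true-score covariance, so they carry over unchanged; only the diagonal terms shrink to ρᵢσᵢ².
True-score variance = [0.91 + 0.83] + 1.16 = 1.74 + 1.16 = 2.9.
Reliability = 2.9 / 3.16 = 0.918.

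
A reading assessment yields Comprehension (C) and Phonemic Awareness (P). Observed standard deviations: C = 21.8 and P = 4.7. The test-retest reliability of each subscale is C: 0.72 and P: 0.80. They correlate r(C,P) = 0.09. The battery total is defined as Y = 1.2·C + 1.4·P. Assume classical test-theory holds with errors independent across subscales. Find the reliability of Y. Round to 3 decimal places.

Var(Y) = 1.2²·21.8² + 1.4²·4.7² + 2·[1.68·21.8·4.7·0.09] = 727.642 + 30.9839 = 758.626.
Under uncorrelated errors the observed covariances equal the true-score covariances, so only the own-variance terms attenuate.
True-score variance = [1.2²·21.8²·0.72 + 1.4²·4.7²·0.80] + 30.9839 = 527.366 + 30.9839 = 558.35.
Reliability = 558.35 / 758.626 = 0.736.

0.736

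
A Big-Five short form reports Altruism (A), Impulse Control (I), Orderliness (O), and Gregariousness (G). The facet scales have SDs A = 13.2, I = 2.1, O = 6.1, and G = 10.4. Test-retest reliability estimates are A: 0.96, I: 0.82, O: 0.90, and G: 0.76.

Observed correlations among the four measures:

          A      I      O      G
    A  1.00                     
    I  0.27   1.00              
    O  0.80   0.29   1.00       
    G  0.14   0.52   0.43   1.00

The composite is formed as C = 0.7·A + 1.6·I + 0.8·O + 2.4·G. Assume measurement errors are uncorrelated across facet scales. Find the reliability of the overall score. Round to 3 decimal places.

0.857

Var(C) = 0.7²·13.2² + 1.6²·2.1² + 0.8²·6.1² + 2.4²·10.4² + 2·[1.12·13.2·2.1·0.27 + 0.56·13.2·6.1·0.80 + 1.68·13.2·10.4·0.14 + 1.28·2.1·6.1·0.29 + 3.84·2.1·10.4·0.52 + 1.92·6.1·10.4·0.43] = 743.483 + 354.97 = 1098.45.
With uncorrelated errors the cross-covariances are all true-score covariance, so they carry over unchanged; only the diagonal terms shrink to ρᵢσᵢ².
True-score variance = [0.7²·13.2²·0.96 + 1.6²·2.1²·0.82 + 0.8²·6.1²·0.90 + 2.4²·10.4²·0.76] + 354.97 = 586.134 + 354.97 = 941.104.
Reliability = 941.104 / 1098.45 = 0.857.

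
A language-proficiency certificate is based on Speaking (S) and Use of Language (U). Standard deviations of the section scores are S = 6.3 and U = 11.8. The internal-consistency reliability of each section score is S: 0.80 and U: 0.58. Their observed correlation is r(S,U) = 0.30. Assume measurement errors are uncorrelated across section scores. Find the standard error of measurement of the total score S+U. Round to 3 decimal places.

8.150

Var(total) = 178.93 + 44.604 = 223.534.
True-score variance = 112.511 + 44.604 = 157.115, so reliability = 0.7029.
Error variance = 223.534 − 157.115 = 66.4188; SEM = √66.4188 = 8.150.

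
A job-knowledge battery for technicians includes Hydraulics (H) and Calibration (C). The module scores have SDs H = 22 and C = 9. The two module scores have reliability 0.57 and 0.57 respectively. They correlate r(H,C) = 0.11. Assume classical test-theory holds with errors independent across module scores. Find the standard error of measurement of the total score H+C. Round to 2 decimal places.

15.59

Var(total) = 565 + 43.56 = 608.56.
True-score variance = 322.05 + 43.56 = 365.61, so reliability = 0.6008.
Error variance = 608.56 − 365.61 = 242.95; SEM = √242.95 = 15.59.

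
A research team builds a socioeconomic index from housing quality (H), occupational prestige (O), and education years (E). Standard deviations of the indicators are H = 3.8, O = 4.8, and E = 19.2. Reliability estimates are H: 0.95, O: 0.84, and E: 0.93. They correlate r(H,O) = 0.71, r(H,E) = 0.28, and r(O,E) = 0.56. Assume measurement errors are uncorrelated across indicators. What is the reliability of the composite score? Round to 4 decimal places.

Var(H+O+E) = 3.8² + 4.8² + 19.2² + 2·[3.8·4.8·0.71 + 3.8·19.2·0.28 + 4.8·19.2·0.56] = 406.12 + 169.978 = 576.098.
Under uncorrelated errors the observed covariances equal the true-score covariances, so only the own-variance terms attenuate.
True-score variance = [3.8²·0.95 + 4.8²·0.84 + 19.2²·0.93] + 169.978 = 375.907 + 169.978 = 545.884.
Reliability = 545.884 / 576.098 = 0.9476.

0.9476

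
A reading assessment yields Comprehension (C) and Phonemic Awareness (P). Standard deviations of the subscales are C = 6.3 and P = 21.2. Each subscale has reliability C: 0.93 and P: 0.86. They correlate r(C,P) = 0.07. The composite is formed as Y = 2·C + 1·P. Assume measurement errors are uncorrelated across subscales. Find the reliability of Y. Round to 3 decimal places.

Var(Y) = 2²·6.3² + 21.2² + 2·[2·6.3·21.2·0.07] = 608.2 + 37.3968 = 645.597.
Because errors are independent across components, Cov(Tᵢ,Tⱼ) = Cov(Xᵢ,Xⱼ); the off-diagonal part of the true-score variance is the same as above.
True-score variance = [2²·6.3²·0.93 + 21.2²·0.86] + 37.3968 = 534.165 + 37.3968 = 571.562.
Reliability = 571.562 / 645.597 = 0.885.

0.885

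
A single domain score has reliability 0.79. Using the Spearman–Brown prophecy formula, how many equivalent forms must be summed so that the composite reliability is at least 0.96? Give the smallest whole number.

k ≥ ρ*(1−ρ₁)/(ρ₁(1−ρ*)) = 0.96·0.21 / (0.79·0.04) = 6.380.
Smallest integer k = 7.

7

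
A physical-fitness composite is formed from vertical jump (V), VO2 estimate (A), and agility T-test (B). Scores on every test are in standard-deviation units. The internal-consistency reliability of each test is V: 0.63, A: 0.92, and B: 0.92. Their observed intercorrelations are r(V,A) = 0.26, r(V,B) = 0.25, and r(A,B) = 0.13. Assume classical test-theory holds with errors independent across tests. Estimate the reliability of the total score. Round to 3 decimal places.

Var(V+A+B) = 3 + 2·[0.26 + 0.25 + 0.13] = 3 + 1.28 = 4.28.
Under uncorrelated errors the observed covariances equal the true-score covariances, so only the own-variance terms attenuate.
True-score variance = [0.63 + 0.92 + 0.92] + 1.28 = 2.47 + 1.28 = 3.75.
Reliability = 3.75 / 4.28 = 0.876.

0.876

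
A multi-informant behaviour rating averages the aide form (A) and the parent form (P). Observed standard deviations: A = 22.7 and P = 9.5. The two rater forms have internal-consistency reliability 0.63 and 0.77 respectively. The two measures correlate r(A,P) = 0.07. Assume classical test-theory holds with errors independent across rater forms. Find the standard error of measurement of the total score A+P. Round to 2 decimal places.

Var(total) = 605.54 + 30.191 = 635.731.
True-score variance = 394.125 + 30.191 = 424.316, so reliability = 0.6674.
Error variance = 635.731 − 424.316 = 211.415; SEM = √211.415 = 14.54.

14.54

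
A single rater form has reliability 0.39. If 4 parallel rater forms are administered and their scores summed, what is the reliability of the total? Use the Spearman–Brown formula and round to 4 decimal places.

ρ_k = kρ / (1 + (k−1)ρ) = 4·0.39 / (1 + 3·0.39) = 1.560 / 2.170 = 0.7189.

0.7189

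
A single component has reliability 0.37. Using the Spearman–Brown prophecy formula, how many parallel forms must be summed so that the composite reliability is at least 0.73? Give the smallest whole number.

5

k ≥ ρ*(1−ρ₁)/(ρ₁(1−ρ*)) = 0.73·0.63 / (0.37·0.27) = 4.604.
Smallest integer k = 5.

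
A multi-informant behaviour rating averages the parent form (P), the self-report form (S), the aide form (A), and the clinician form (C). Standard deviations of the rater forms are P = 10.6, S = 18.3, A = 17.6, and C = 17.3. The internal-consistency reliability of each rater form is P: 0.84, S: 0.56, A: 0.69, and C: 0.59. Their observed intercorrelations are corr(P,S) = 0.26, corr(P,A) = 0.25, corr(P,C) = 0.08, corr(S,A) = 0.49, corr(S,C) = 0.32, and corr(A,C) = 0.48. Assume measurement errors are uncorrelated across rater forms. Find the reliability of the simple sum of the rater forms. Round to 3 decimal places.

0.816

Var(P+S+A+C) = 10.6² + 18.3² + 17.6² + 17.3² + 2·[10.6·18.3·0.26 + 10.6·17.6·0.25 + 10.6·17.3·0.08 + 18.3·17.6·0.49 + 18.3·17.3·0.32 + 17.6·17.3·0.48] = 1056.3 + 1034.05 = 2090.35.
Under uncorrelated errors the observed covariances equal the true-score covariances, so only the own-variance terms attenuate.
True-score variance = [10.6²·0.84 + 18.3²·0.56 + 17.6²·0.69 + 17.3²·0.59] + 1034.05 = 672.236 + 1034.05 = 1706.28.
Reliability = 1706.28 / 2090.35 = 0.816.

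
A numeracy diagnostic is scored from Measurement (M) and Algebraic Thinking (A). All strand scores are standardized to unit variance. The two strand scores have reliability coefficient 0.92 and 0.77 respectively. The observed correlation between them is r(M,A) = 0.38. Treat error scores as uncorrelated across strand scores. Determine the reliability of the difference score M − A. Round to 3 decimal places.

0.750

Var(M−A) = 1 + 1 − 2·0.38 = 2 − 0.76 = 1.24.
With uncorrelated errors the cross-covariances are all true-score covariance, so they carry over unchanged; only the diagonal terms shrink to ρᵢσᵢ².
True-score variance = [0.92 + 0.77] − 0.76 = 1.69 − 0.76 = 0.93.
Reliability = 0.93 / 1.24 = 0.750.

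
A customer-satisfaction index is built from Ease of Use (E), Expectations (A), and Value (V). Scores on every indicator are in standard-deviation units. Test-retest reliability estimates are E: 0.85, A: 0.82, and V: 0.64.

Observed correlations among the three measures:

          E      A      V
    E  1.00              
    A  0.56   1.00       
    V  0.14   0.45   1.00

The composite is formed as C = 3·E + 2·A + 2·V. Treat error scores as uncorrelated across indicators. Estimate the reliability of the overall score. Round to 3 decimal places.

Var(C) = 3² + 2² + 2² + 2·[6·0.56 + 6·0.14 + 4·0.45] = 17 + 12 = 29.
Under uncorrelated errors the observed covariances equal the true-score covariances, so only the own-variance terms attenuate.
True-score variance = [3²·0.85 + 2²·0.82 + 2²·0.64] + 12 = 13.49 + 12 = 25.49.
Reliability = 25.49 / 29 = 0.879.

0.879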